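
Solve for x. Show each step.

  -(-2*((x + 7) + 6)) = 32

Step 1. [-(-2*((x + 7) + 6)) = 32] LHS negated; negate both sides. So neg: -2*((x + 7) + 6) = -32.
Step 2. [-2*((x + 7) + 6) = -32] -2 out front; divide by -2. So div: (x + 7) + 6 = 16.
Step 3. [(x + 7) + 6 = 16] +6 is outermost — subtract 6 both sides ⇒ sub: x + 7 = 10.
Step 4. [x + 7 = 10] subtract 7: x sits inside (… + 7) ⇒ sub: x = 3.

Answer: x ∈ {3}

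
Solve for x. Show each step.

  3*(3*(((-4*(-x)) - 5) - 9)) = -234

Step 1. [3*(3*(((-4*(-x)) - 5) - 9)) = -234] 3·(inner) — divide through by 3 ⇒ div: 3*(((-4*(-x)) - 5) - 9) = -78.
Step 2. [3*(((-4*(-x)) - 5) - 9) = -78] 3 out front; divide by 3, so div: ((-4*(-x)) - 5) - 9 = -26.
Step 3. [((-4*(-x)) - 5) - 9 = -26] 9 comes off first (add 9). So sub: (-4*(-x)) - 5 = -17.
Step 4. [(-4*(-x)) - 5 = -17] 5 comes off first (add 5). So sub: -4*(-x) = -12.
Step 5. [-4*(-x) = -12] LHS = -4·(…); ÷-4 both sides ⇒ div: -x = 3.
Step 6. [-x = 3] flip signs both sides, so neg: x = -3.

Answer: x ∈ {-3}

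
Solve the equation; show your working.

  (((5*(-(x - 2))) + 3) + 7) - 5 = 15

Step 1. [(((5*(-(x - 2))) + 3) + 7) - 5 = 15] the outer -5 inverts by adding 5. So sub: ((5*(-(x - 2))) + 3) + 7 = 20.
Step 2. [((5*(-(x - 2))) + 3) + 7 = 20] peel the +7: subtract 7 from each side, so sub: (5*(-(x - 2))) + 3 = 13.
Step 3. [(5*(-(x - 2))) + 3 = 13] peel the +3: subtract 3 from each side. So sub: 5*(-(x - 2)) = 10.
Step 4. [5*(-(x - 2)) = 10] 5·(inner) — divide through by 5, so div: -(x - 2) = 2.
Step 5. [-(x - 2) = 2] leading − — multiply by −1, so neg: x - 2 = -2.
Step 6. [x - 2 = -2] peel the -2: add 2 from each side ⇒ sub: x = 0.

Answer: x ∈ {0}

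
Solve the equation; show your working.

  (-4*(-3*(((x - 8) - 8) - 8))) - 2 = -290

Step 1. [(-4*(-3*(((x - 8) - 8) - 8))) - 2 = -290] the outer -2 inverts by adding 2. So sub: -4*(-3*(((x - 8) - 8) - 8)) = -288.
Step 2. [-4*(-3*(((x - 8) - 8) - 8)) = -288] divide by the outer -4. So div: -3*(((x - 8) - 8) - 8) = 72.
Step 3. [-3*(((x - 8) - 8) - 8) = 72] divide by the outer -3 ⇒ div: ((x - 8) - 8) - 8 = -24.
Step 4. [((x - 8) - 8) - 8 = -24] add 8: x sits inside (… - 8) ⇒ sub: (x - 8) - 8 = -16.
Step 5. [(x - 8) - 8 = -16] peel the -8: add 8 from each side ⇒ sub: x - 8 = -8.
Step 6. [x - 8 = -8] peel the -8: add 8 from each side ⇒ sub: x = 0.

Answer: x ∈ {0}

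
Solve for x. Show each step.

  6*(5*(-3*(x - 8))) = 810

Step 1. [6*(5*(-3*(x - 8))) = 810] LHS = 6·(…); ÷6 both sides, so div: 5*(-3*(x - 8)) = 135.
Step 2. [5*(-3*(x - 8)) = 135] 5 out front; divide by 5, so div: -3*(x - 8) = 27.
Step 3. [-3*(x - 8) = 27] divide by the outer -3, so div: x - 8 = -9.
Step 4. [x - 8 = -9] 8 comes off first (add 8), so sub: x = -1.

Answer: x ∈ {-1}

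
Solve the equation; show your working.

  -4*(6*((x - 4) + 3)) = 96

Step 1. [-4*(6*((x - 4) + 3)) = 96] divide by the outer -4, so div: 6*((x - 4) + 3) = -24.
Step 2. [6*((x - 4) + 3) = -24] 6 out front; divide by 6 ⇒ div: (x - 4) + 3 = -4.
Step 3. [(x - 4) + 3 = -4] 3 comes off first (subtract 3), so sub: x - 4 = -7.
Step 4. [x - 4 = -7] add 4: x sits inside (… - 4), so sub: x = -3.

Answer: x ∈ {-3}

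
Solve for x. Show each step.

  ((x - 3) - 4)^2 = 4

Step 1. [((x - 3) - 4)^2 = 4] LHS squared, RHS 4 ≥ 0: apply √ (±) ⇒ sqrt: (x - 3) - 4 = 2 or -2.
Step 2. [(x - 3) - 4 = 2 or -2] peel the -4: add 4 from each side ⇒ sub: x - 3 = 6 or 2.
Step 3. [x - 3 = 6 or 2] -3 is outermost — add 3 both sides ⇒ sub: x = 9 or 5.

Answer: x ∈ {5, 9}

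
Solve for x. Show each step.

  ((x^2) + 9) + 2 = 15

Step 1. [((x^2) + 9) + 2 = 15] 2 comes off first (subtract 2), so sub: (x^2) + 9 = 13.
Step 2. [(x^2) + 9 = 13] peel the +9: subtract 9 from each side ⇒ sub: x^2 = 4.
Step 3. [x^2 = 4] √ both sides: 4 ≥ 0 gives two branches. So sqrt: x = 2 or -2.

Answer: x ∈ {-2, 2}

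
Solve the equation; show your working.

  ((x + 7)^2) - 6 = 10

Step 1. [((x + 7)^2) - 6 = 10] -6 is outermost — add 6 both sides, so sub: (x + 7)^2 = 16.
Step 2. [(x + 7)^2 = 16] LHS squared, RHS 16 ≥ 0: apply √ (±), so sqrt: x + 7 = 4 or -4.
Step 3. [x + 7 = 4 or -4] the outer +7 inverts by subtracting 7 ⇒ sub: x = -3 or -11.

Answer: x ∈ {-11, -3}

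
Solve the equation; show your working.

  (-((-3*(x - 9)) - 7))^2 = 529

Step 1. [(-((-3*(x - 9)) - 7))^2 = 529] 529 ≥ 0, LHS is (·)² — take ±√, so sqrt: -((-3*(x - 9)) - 7) = 23 or -23.
Step 2. [-((-3*(x - 9)) - 7) = 23 or -23] flip signs both sides. So neg: (-3*(x - 9)) - 7 = -23 or 23.
Step 3. [(-3*(x - 9)) - 7 = -23 or 23] the outer -7 inverts by adding 7, so sub: -3*(x - 9) = -16 or 30.
Step 4. [-3*(x - 9) = -16 or 30] leading coefficient -3: divide by -3 ⇒ div: x - 9 = 16/3 or -10.
Step 5. [x - 9 = 16/3 or -10] the outer -9 inverts by adding 9 ⇒ sub: x = 43/3 or -1.

Answer: x ∈ {-1, 43/3}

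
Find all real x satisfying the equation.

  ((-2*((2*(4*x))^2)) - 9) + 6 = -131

Step 1. [((-2*((2*(4*x))^2)) - 9) + 6 = -131] +6 is outermost — subtract 6 both sides. So sub: (-2*((2*(4*x))^2)) - 9 = -137.
Step 2. [(-2*((2*(4*x))^2)) - 9 = -137] 9 comes off first (add 9), so sub: -2*((2*(4*x))^2) = -128.
Step 3. [-2*((2*(4*x))^2) = -128] -2·(inner) — divide through by -2, so div: (2*(4*x))^2 = 64.
Step 4. [(2*(4*x))^2 = 64] 64 ≥ 0, LHS is (·)² — take ±√. So sqrt: 2*(4*x) = 8 or -8.
Step 5. [2*(4*x) = 8 or -8] LHS = 2·(…); ÷2 both sides ⇒ div: 4*x = 4 or -4.
Step 6. [4*x = 4 or -4] 4·(inner) — divide through by 4. So div: x = 1 or -1.

Answer: x ∈ {-1, 1}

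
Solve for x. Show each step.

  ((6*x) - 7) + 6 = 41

Step 1. [((6*x) - 7) + 6 = 41] peel the +6: subtract 6 from each side, so sub: (6*x) - 7 = 35.
Step 2. [(6*x) - 7 = 35] the outer -7 inverts by adding 7, so sub: 6*x = 42.
Step 3. [6*x = 42] 6·(inner) — divide through by 6. So div: x = 7.

Answer: x ∈ {7}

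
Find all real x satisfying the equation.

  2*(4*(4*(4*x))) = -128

Step 1. [2*(4*(4*(4*x))) = -128] 2 out front; divide by 2. So div: 4*(4*(4*x)) = -64.
Step 2. [4*(4*(4*x)) = -64] 4·(inner) — divide through by 4. So div: 4*(4*x) = -16.
Step 3. [4*(4*x) = -16] divide by the outer 4 ⇒ div: 4*x = -4.
Step 4. [4*x = -4] LHS = 4·(…); ÷4 both sides ⇒ div: x = -1.

Answer: x ∈ {-1}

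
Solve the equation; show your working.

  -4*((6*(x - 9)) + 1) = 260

Step 1. [-4*((6*(x - 9)) + 1) = 260] divide by the outer -4, so div: (6*(x - 9)) + 1 = -65.
Step 2. [(6*(x - 9)) + 1 = -65] the outer +1 inverts by subtracting 1 ⇒ sub: 6*(x - 9) = -66.
Step 3. [6*(x - 9) = -66] divide by the outer 6 ⇒ div: x - 9 = -11.
Step 4. [x - 9 = -11] add 9: x sits inside (… - 9). So sub: x = -2.

Answer: x ∈ {-2}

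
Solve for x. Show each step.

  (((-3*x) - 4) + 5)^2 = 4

Step 1. [(((-3*x) - 4) + 5)^2 = 4] 4 ≥ 0, LHS is (·)² — take ±√, so sqrt: ((-3*x) - 4) + 5 = 2 or -2.
Step 2. [((-3*x) - 4) + 5 = 2 or -2] 5 comes off first (subtract 5), so sub: (-3*x) - 4 = -3 or -7.
Step 3. [(-3*x) - 4 = -3 or -7] add 4: x sits inside (… - 4) ⇒ sub: -3*x = 1 or -3.
Step 4. [-3*x = 1 or -3] divide by the outer -3, so div: x = -1/3 or 1.

Answer: x ∈ {-1/3, 1}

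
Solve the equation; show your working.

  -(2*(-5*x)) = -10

Step 1. [-(2*(-5*x)) = -10] flip signs both sides ⇒ neg: 2*(-5*x) = 10.
Step 2. [2*(-5*x) = 10] leading coefficient 2: divide by 2. So div: -5*x = 5.
Step 3. [-5*x = 5] -5·(inner) — divide through by -5. So div: x = -1.

Answer: x ∈ {-1}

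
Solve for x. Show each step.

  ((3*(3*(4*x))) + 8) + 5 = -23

Step 1. [((3*(3*(4*x))) + 8) + 5 = -23] the outer +5 inverts by subtracting 5. So sub: (3*(3*(4*x))) + 8 = -28.
Step 2. [(3*(3*(4*x))) + 8 = -28] +8 is outermost — subtract 8 both sides ⇒ sub: 3*(3*(4*x)) = -36.
Step 3. [3*(3*(4*x)) = -36] 3·(inner) — divide through by 3. So div: 3*(4*x) = -12.
Step 4. [3*(4*x) = -12] 3 out front; divide by 3. So div: 4*x = -4.
Step 5. [4*x = -4] LHS = 4·(…); ÷4 both sides, so div: x = -1.

Answer: x ∈ {-1}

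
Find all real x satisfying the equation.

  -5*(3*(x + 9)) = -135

Step 1. [-5*(3*(x + 9)) = -135] -5 out front; divide by -5, so div: 3*(x + 9) = 27.
Step 2. [3*(x + 9) = 27] 3·(inner) — divide through by 3. So div: x + 9 = 9.
Step 3. [x + 9 = 9] 9 comes off first (subtract 9) ⇒ sub: x = 0.

Answer: x ∈ {0}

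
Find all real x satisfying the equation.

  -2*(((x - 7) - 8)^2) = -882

Step 1. [-2*(((x - 7) - 8)^2) = -882] leading coefficient -2: divide by -2, so div: ((x - 7) - 8)^2 = 441.
Step 2. [((x - 7) - 8)^2 = 441] LHS squared, RHS 441 ≥ 0: apply √ (±). So sqrt: (x - 7) - 8 = 21 or -21.
Step 3. [(x - 7) - 8 = 21 or -21] the outer -8 inverts by adding 8 ⇒ sub: x - 7 = 29 or -13.
Step 4. [x - 7 = 29 or -13] 7 comes off first (add 7) ⇒ sub: x = 36 or -6.

Answer: x ∈ {-6, 36}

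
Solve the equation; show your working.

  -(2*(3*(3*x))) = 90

Step 1. [-(2*(3*(3*x))) = 90] leading − — multiply by −1. So neg: 2*(3*(3*x)) = -90.
Step 2. [2*(3*(3*x)) = -90] 2 out front; divide by 2 ⇒ div: 3*(3*x) = -45.
Step 3. [3*(3*x) = -45] 3·(inner) — divide through by 3, so div: 3*x = -15.
Step 4. [3*x = -15] divide by the outer 3 ⇒ div: x = -5.

Answer: x ∈ {-5}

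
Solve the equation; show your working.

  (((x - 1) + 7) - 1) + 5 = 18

Step 1. [(((x - 1) + 7) - 1) + 5 = 18] 5 comes off first (subtract 5). So sub: ((x - 1) + 7) - 1 = 13.
Step 2. [((x - 1) + 7) - 1 = 13] 1 comes off first (add 1). So sub: (x - 1) + 7 = 14.
Step 3. [(x - 1) + 7 = 14] peel the +7: subtract 7 from each side ⇒ sub: x - 1 = 7.
Step 4. [x - 1 = 7] -1 is outermost — add 1 both sides ⇒ sub: x = 8.

Answer: x ∈ {8}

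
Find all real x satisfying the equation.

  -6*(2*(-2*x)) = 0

Step 1. [-6*(2*(-2*x)) = 0] leading coefficient -6: divide by -6, so div: 2*(-2*x) = 0.
Step 2. [2*(-2*x) = 0] 2·(inner) — divide through by 2. So div: -2*x = 0.
Step 3. [-2*x = 0] -2 out front; divide by -2. So div: x = 0.

Answer: x ∈ {0}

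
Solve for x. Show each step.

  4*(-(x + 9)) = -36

Step 1. [4*(-(x + 9)) = -36] 4·(inner) — divide through by 4. So div: -(x + 9) = -9.
Step 2. [-(x + 9) = -9] flip signs both sides ⇒ neg: x + 9 = 9.
Step 3. [x + 9 = 9] 9 comes off first (subtract 9), so sub: x = 0.

Answer: x ∈ {0}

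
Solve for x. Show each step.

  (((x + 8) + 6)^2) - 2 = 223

Step 1. [(((x + 8) + 6)^2) - 2 = 223] -2 is outermost — add 2 both sides ⇒ sub: ((x + 8) + 6)^2 = 225.
Step 2. [((x + 8) + 6)^2 = 225] 225 ≥ 0, LHS is (·)² — take ±√ ⇒ sqrt: (x + 8) + 6 = 15 or -15.
Step 3. [(x + 8) + 6 = 15 or -15] 6 comes off first (subtract 6), so sub: x + 8 = 9 or -21.
Step 4. [x + 8 = 9 or -21] peel the +8: subtract 8 from each side, so sub: x = 1 or -29.

Answer: x ∈ {-29, 1}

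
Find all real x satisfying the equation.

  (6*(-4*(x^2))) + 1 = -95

Step 1. [(6*(-4*(x^2))) + 1 = -95] peel the +1: subtract 1 from each side, so sub: 6*(-4*(x^2)) = -96.
Step 2. [6*(-4*(x^2)) = -96] 6·(inner) — divide through by 6 ⇒ div: -4*(x^2) = -16.
Step 3. [-4*(x^2) = -16] -4 out front; divide by -4. So div: x^2 = 4.
Step 4. [x^2 = 4] √ both sides: 4 ≥ 0 gives two branches. So sqrt: x = 2 or -2.

Answer: x ∈ {-2, 2}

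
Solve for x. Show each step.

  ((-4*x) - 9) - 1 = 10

Step 1. [((-4*x) - 9) - 1 = 10] -1 is outermost — add 1 both sides ⇒ sub: (-4*x) - 9 = 11.
Step 2. [(-4*x) - 9 = 11] add 9: x sits inside (… - 9) ⇒ sub: -4*x = 20.
Step 3. [-4*x = 20] -4 out front; divide by -4, so div: x = -5.

Answer: x ∈ {-5}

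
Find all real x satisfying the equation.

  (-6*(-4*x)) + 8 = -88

Step 1. [(-6*(-4*x)) + 8 = -88] the outer +8 inverts by subtracting 8. So sub: -6*(-4*x) = -96.
Step 2. [-6*(-4*x) = -96] -6·(inner) — divide through by -6. So div: -4*x = 16.
Step 3. [-4*x = 16] leading coefficient -4: divide by -4, so div: x = -4.

Answer: x ∈ {-4}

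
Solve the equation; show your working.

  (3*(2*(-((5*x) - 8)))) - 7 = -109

Step 1. [(3*(2*(-((5*x) - 8)))) - 7 = -109] peel the -7: add 7 from each side ⇒ sub: 3*(2*(-((5*x) - 8))) = -102.
Step 2. [3*(2*(-((5*x) - 8))) = -102] divide by the outer 3 ⇒ div: 2*(-((5*x) - 8)) = -34.
Step 3. [2*(-((5*x) - 8)) = -34] LHS = 2·(…); ÷2 both sides ⇒ div: -((5*x) - 8) = -17.
Step 4. [-((5*x) - 8) = -17] leading − — multiply by −1 ⇒ neg: (5*x) - 8 = 17.
Step 5. [(5*x) - 8 = 17] 8 comes off first (add 8) ⇒ sub: 5*x = 25.
Step 6. [5*x = 25] 5·(inner) — divide through by 5. So div: x = 5.

Answer: x ∈ {5}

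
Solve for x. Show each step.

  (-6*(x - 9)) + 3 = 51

Step 1. [(-6*(x - 9)) + 3 = 51] peel the +3: subtract 3 from each side ⇒ sub: -6*(x - 9) = 48.
Step 2. [-6*(x - 9) = 48] divide by the outer -6. So div: x - 9 = -8.
Step 3. [x - 9 = -8] the outer -9 inverts by adding 9, so sub: x = 1.

Answer: x ∈ {1}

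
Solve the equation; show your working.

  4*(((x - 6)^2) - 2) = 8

Step 1. [4*(((x - 6)^2) - 2) = 8] leading coefficient 4: divide by 4, so div: ((x - 6)^2) - 2 = 2.
Step 2. [((x - 6)^2) - 2 = 2] -2 is outermost — add 2 both sides. So sub: (x - 6)^2 = 4.
Step 3. [(x - 6)^2 = 4] √ both sides: 4 ≥ 0 gives two branches ⇒ sqrt: x - 6 = 2 or -2.
Step 4. [x - 6 = 2 or -2] 6 comes off first (add 6), so sub: x = 8 or 4.

Answer: x ∈ {4, 8}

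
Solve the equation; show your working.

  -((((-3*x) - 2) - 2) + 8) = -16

Step 1. [-((((-3*x) - 2) - 2) + 8) = -16] LHS negated; negate both sides, so neg: (((-3*x) - 2) - 2) + 8 = 16.
Step 2. [(((-3*x) - 2) - 2) + 8 = 16] subtract 8: x sits inside (… + 8) ⇒ sub: ((-3*x) - 2) - 2 = 8.
Step 3. [((-3*x) - 2) - 2 = 8] the outer -2 inverts by adding 2 ⇒ sub: (-3*x) - 2 = 10.
Step 4. [(-3*x) - 2 = 10] 2 comes off first (add 2). So sub: -3*x = 12.
Step 5. [-3*x = 12] divide by the outer -3, so div: x = -4.

Answer: x ∈ {-4}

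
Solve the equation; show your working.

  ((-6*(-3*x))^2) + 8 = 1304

Step 1. [((-6*(-3*x))^2) + 8 = 1304] peel the +8: subtract 8 from each side ⇒ sub: (-6*(-3*x))^2 = 1296.
Step 2. [(-6*(-3*x))^2 = 1296] 1296 ≥ 0, LHS is (·)² — take ±√. So sqrt: -6*(-3*x) = 36 or -36.
Step 3. [-6*(-3*x) = 36 or -36] leading coefficient -6: divide by -6. So div: -3*x = -6 or 6.
Step 4. [-3*x = -6 or 6] LHS = -3·(…); ÷-3 both sides. So div: x = 2 or -2.

Answer: x ∈ {-2, 2}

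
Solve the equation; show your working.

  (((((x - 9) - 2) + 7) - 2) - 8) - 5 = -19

Step 1. [(((((x - 9) - 2) + 7) - 2) - 8) - 5 = -19] peel the -5: add 5 from each side. So sub: ((((x - 9) - 2) + 7) - 2) - 8 = -14.
Step 2. [((((x - 9) - 2) + 7) - 2) - 8 = -14] the outer -8 inverts by adding 8. So sub: (((x - 9) - 2) + 7) - 2 = -6.
Step 3. [(((x - 9) - 2) + 7) - 2 = -6] the outer -2 inverts by adding 2, so sub: ((x - 9) - 2) + 7 = -4.
Step 4. [((x - 9) - 2) + 7 = -4] subtract 7: x sits inside (… + 7) ⇒ sub: (x - 9) - 2 = -11.
Step 5. [(x - 9) - 2 = -11] -2 is outermost — add 2 both sides, so sub: x - 9 = -9.
Step 6. [x - 9 = -9] the outer -9 inverts by adding 9, so sub: x = 0.

Answer: x ∈ {0}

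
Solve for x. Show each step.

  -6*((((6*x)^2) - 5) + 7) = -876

Step 1. [-6*((((6*x)^2) - 5) + 7) = -876] LHS = -6·(…); ÷-6 both sides, so div: (((6*x)^2) - 5) + 7 = 146.
Step 2. [(((6*x)^2) - 5) + 7 = 146] peel the +7: subtract 7 from each side ⇒ sub: ((6*x)^2) - 5 = 139.
Step 3. [((6*x)^2) - 5 = 139] -5 is outermost — add 5 both sides. So sub: (6*x)^2 = 144.
Step 4. [(6*x)^2 = 144] LHS squared, RHS 144 ≥ 0: apply √ (±), so sqrt: 6*x = 12 or -12.
Step 5. [6*x = 12 or -12] 6 out front; divide by 6. So div: x = 2 or -2.

Answer: x ∈ {-2, 2}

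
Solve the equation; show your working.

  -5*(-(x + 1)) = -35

Step 1. [-5*(-(x + 1)) = -35] leading coefficient -5: divide by -5 ⇒ div: -(x + 1) = 7.
Step 2. [-(x + 1) = 7] LHS negated; negate both sides, so neg: x + 1 = -7.
Step 3. [x + 1 = -7] +1 is outermost — subtract 1 both sides. So sub: x = -8.

Answer: x ∈ {-8}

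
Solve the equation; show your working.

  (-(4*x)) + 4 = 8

Step 1. [(-(4*x)) + 4 = 8] +4 is outermost — subtract 4 both sides. So sub: -(4*x) = 4.
Step 2. [-(4*x) = 4] flip signs both sides, so neg: 4*x = -4.
Step 3. [4*x = -4] LHS = 4·(…); ÷4 both sides. So div: x = -1.

Answer: x ∈ {-1}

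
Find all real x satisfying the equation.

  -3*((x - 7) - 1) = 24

Step 1. [-3*((x - 7) - 1) = 24] leading coefficient -3: divide by -3, so div: (x - 7) - 1 = -8.
Step 2. [(x - 7) - 1 = -8] -1 is outermost — add 1 both sides ⇒ sub: x - 7 = -7.
Step 3. [x - 7 = -7] add 7: x sits inside (… - 7), so sub: x = 0.

Answer: x ∈ {0}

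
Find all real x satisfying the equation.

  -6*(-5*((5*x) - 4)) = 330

Step 1. [-6*(-5*((5*x) - 4)) = 330] -6 out front; divide by -6 ⇒ div: -5*((5*x) - 4) = -55.
Step 2. [-5*((5*x) - 4) = -55] divide by the outer -5. So div: (5*x) - 4 = 11.
Step 3. [(5*x) - 4 = 11] the outer -4 inverts by adding 4, so sub: 5*x = 15.
Step 4. [5*x = 15] 5 out front; divide by 5. So div: x = 3.

Answer: x ∈ {3}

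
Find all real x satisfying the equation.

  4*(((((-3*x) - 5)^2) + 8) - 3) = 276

Step 1. [4*(((((-3*x) - 5)^2) + 8) - 3) = 276] 4·(inner) — divide through by 4. So div: ((((-3*x) - 5)^2) + 8) - 3 = 69.
Step 2. [((((-3*x) - 5)^2) + 8) - 3 = 69] -3 is outermost — add 3 both sides. So sub: (((-3*x) - 5)^2) + 8 = 72.
Step 3. [(((-3*x) - 5)^2) + 8 = 72] subtract 8: x sits inside (… + 8) ⇒ sub: ((-3*x) - 5)^2 = 64.
Step 4. [((-3*x) - 5)^2 = 64] 64 ≥ 0, LHS is (·)² — take ±√. So sqrt: (-3*x) - 5 = 8 or -8.
Step 5. [(-3*x) - 5 = 8 or -8] -5 is outermost — add 5 both sides ⇒ sub: -3*x = 13 or -3.
Step 6. [-3*x = 13 or -3] divide by the outer -3 ⇒ div: x = -13/3 or 1.

Answer: x ∈ {-13/3, 1}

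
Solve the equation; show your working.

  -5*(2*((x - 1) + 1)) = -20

Step 1. [-5*(2*((x - 1) + 1)) = -20] leading coefficient -5: divide by -5, so div: 2*((x - 1) + 1) = 4.
Step 2. [2*((x - 1) + 1) = 4] leading coefficient 2: divide by 2. So div: (x - 1) + 1 = 2.
Step 3. [(x - 1) + 1 = 2] the outer +1 inverts by subtracting 1, so sub: x - 1 = 1.
Step 4. [x - 1 = 1] 1 comes off first (add 1). So sub: x = 2.

Answer: x ∈ {2}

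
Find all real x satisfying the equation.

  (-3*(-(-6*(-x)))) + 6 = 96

Step 1. [(-3*(-(-6*(-x)))) + 6 = 96] -3 | LHS and -3 | 96: pull -3 out, so factor: (-(-6*(-x))) - 2 = -32.
Step 2. [(-(-6*(-x))) - 2 = -32] the outer -2 inverts by adding 2 ⇒ sub: -(-6*(-x)) = -30.
Step 3. [-(-6*(-x)) = -30] leading − — multiply by −1, so neg: -6*(-x) = 30.
Step 4. [-6*(-x) = 30] leading coefficient -6: divide by -6 ⇒ div: -x = -5.
Step 5. [-x = -5] LHS negated; negate both sides, so neg: x = 5.

Answer: x ∈ {5}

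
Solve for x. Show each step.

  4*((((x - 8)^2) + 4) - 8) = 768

Step 1. [4*((((x - 8)^2) + 4) - 8) = 768] divide by the outer 4 ⇒ div: (((x - 8)^2) + 4) - 8 = 192.
Step 2. [(((x - 8)^2) + 4) - 8 = 192] the outer -8 inverts by adding 8, so sub: ((x - 8)^2) + 4 = 200.
Step 3. [((x - 8)^2) + 4 = 200] +4 is outermost — subtract 4 both sides ⇒ sub: (x - 8)^2 = 196.
Step 4. [(x - 8)^2 = 196] 196 ≥ 0, LHS is (·)² — take ±√, so sqrt: x - 8 = 14 or -14.
Step 5. [x - 8 = 14 or -14] 8 comes off first (add 8). So sub: x = 22 or -6.

Answer: x ∈ {-6, 22}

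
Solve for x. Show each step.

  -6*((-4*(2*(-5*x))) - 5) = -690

Step 1. [-6*((-4*(2*(-5*x))) - 5) = -690] -6 out front; divide by -6. So div: (-4*(2*(-5*x))) - 5 = 115.
Step 2. [(-4*(2*(-5*x))) - 5 = 115] peel the -5: add 5 from each side ⇒ sub: -4*(2*(-5*x)) = 120.
Step 3. [-4*(2*(-5*x)) = 120] -4·(inner) — divide through by -4. So div: 2*(-5*x) = -30.
Step 4. [2*(-5*x) = -30] 2·(inner) — divide through by 2, so div: -5*x = -15.
Step 5. [-5*x = -15] LHS = -5·(…); ÷-5 both sides, so div: x = 3.

Answer: x ∈ {3}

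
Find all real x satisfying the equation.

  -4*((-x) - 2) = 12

Step 1. [-4*((-x) - 2) = 12] LHS = -4·(…); ÷-4 both sides, so div: (-x) - 2 = -3.
Step 2. [(-x) - 2 = -3] the outer -2 inverts by adding 2, so sub: -x = -1.
Step 3. [-x = -1] flip signs both sides ⇒ neg: x = 1.

Answer: x ∈ {1}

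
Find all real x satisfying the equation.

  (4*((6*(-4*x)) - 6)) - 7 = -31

Step 1. [(4*((6*(-4*x)) - 6)) - 7 = -31] peel the -7: add 7 from each side, so sub: 4*((6*(-4*x)) - 6) = -24.
Step 2. [4*((6*(-4*x)) - 6) = -24] LHS = 4·(…); ÷4 both sides. So div: (6*(-4*x)) - 6 = -6.
Step 3. [(6*(-4*x)) - 6 = -6] 6 | LHS and 6 | -6: pull 6 out, so factor: (-4*x) - 1 = -1.
Step 4. [(-4*x) - 1 = -1] the outer -1 inverts by adding 1. So sub: -4*x = 0.
Step 5. [-4*x = 0] -4 out front; divide by -4, so div: x = 0.

Answer: x ∈ {0}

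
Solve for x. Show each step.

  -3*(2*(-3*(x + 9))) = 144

Step 1. [-3*(2*(-3*(x + 9))) = 144] -3·(inner) — divide through by -3, so div: 2*(-3*(x + 9)) = -48.
Step 2. [2*(-3*(x + 9)) = -48] LHS = 2·(…); ÷2 both sides ⇒ div: -3*(x + 9) = -24.
Step 3. [-3*(x + 9) = -24] -3·(inner) — divide through by -3 ⇒ div: x + 9 = 8.
Step 4. [x + 9 = 8] the outer +9 inverts by subtracting 9 ⇒ sub: x = -1.

Answer: x ∈ {-1}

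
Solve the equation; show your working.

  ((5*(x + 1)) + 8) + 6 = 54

Step 1. [((5*(x + 1)) + 8) + 6 = 54] the outer +6 inverts by subtracting 6. So sub: (5*(x + 1)) + 8 = 48.
Step 2. [(5*(x + 1)) + 8 = 48] 8 comes off first (subtract 8) ⇒ sub: 5*(x + 1) = 40.
Step 3. [5*(x + 1) = 40] leading coefficient 5: divide by 5, so div: x + 1 = 8.
Step 4. [x + 1 = 8] 1 comes off first (subtract 1). So sub: x = 7.

Answer: x ∈ {7}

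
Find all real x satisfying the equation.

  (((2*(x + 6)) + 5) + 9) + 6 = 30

Step 1. [(((2*(x + 6)) + 5) + 9) + 6 = 30] 6 comes off first (subtract 6) ⇒ sub: ((2*(x + 6)) + 5) + 9 = 24.
Step 2. [((2*(x + 6)) + 5) + 9 = 24] peel the +9: subtract 9 from each side, so sub: (2*(x + 6)) + 5 = 15.
Step 3. [(2*(x + 6)) + 5 = 15] 5 comes off first (subtract 5), so sub: 2*(x + 6) = 10.
Step 4. [2*(x + 6) = 10] leading coefficient 2: divide by 2, so div: x + 6 = 5.
Step 5. [x + 6 = 5] the outer +6 inverts by subtracting 6. So sub: x = -1.

Answer: x ∈ {-1}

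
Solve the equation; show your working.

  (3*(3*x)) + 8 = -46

Step 1. [(3*(3*x)) + 8 = -46] subtract 8: x sits inside (… + 8). So sub: 3*(3*x) = -54.
Step 2. [3*(3*x) = -54] divide by the outer 3 ⇒ div: 3*x = -18.
Step 3. [3*x = -18] 3·(inner) — divide through by 3, so div: x = -6.

Answer: x ∈ {-6}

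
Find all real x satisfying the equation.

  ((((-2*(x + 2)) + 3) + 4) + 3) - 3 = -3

Step 1. [((((-2*(x + 2)) + 3) + 4) + 3) - 3 = -3] 3 comes off first (add 3) ⇒ sub: (((-2*(x + 2)) + 3) + 4) + 3 = 0.
Step 2. [(((-2*(x + 2)) + 3) + 4) + 3 = 0] 3 comes off first (subtract 3), so sub: ((-2*(x + 2)) + 3) + 4 = -3.
Step 3. [((-2*(x + 2)) + 3) + 4 = -3] subtract 4: x sits inside (… + 4). So sub: (-2*(x + 2)) + 3 = -7.
Step 4. [(-2*(x + 2)) + 3 = -7] 3 comes off first (subtract 3), so sub: -2*(x + 2) = -10.
Step 5. [-2*(x + 2) = -10] leading coefficient -2: divide by -2 ⇒ div: x + 2 = 5.
Step 6. [x + 2 = 5] the outer +2 inverts by subtracting 2 ⇒ sub: x = 3.

Answer: x ∈ {3}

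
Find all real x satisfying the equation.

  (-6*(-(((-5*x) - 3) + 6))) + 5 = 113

Step 1. [(-6*(-(((-5*x) - 3) + 6))) + 5 = 113] 5 comes off first (subtract 5), so sub: -6*(-(((-5*x) - 3) + 6)) = 108.
Step 2. [-6*(-(((-5*x) - 3) + 6)) = 108] -6·(inner) — divide through by -6. So div: -(((-5*x) - 3) + 6) = -18.
Step 3. [-(((-5*x) - 3) + 6) = -18] leading − — multiply by −1, so neg: ((-5*x) - 3) + 6 = 18.
Step 4. [((-5*x) - 3) + 6 = 18] subtract 6: x sits inside (… + 6). So sub: (-5*x) - 3 = 12.
Step 5. [(-5*x) - 3 = 12] -3 is outermost — add 3 both sides. So sub: -5*x = 15.
Step 6. [-5*x = 15] leading coefficient -5: divide by -5, so div: x = -3.

Answer: x ∈ {-3}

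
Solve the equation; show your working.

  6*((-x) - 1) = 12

Step 1. [6*((-x) - 1) = 12] 6 out front; divide by 6. So div: (-x) - 1 = 2.
Step 2. [(-x) - 1 = 2] peel the -1: add 1 from each side, so sub: -x = 3.
Step 3. [-x = 3] flip signs both sides ⇒ neg: x = -3.

Answer: x ∈ {-3}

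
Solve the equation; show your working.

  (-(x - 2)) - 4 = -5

Step 1. [(-(x - 2)) - 4 = -5] -4 is outermost — add 4 both sides ⇒ sub: -(x - 2) = -1.
Step 2. [-(x - 2) = -1] flip signs both sides. So neg: x - 2 = 1.
Step 3. [x - 2 = 1] the outer -2 inverts by adding 2. So sub: x = 3.

Answer: x ∈ {3}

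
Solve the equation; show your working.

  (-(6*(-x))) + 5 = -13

Step 1. [(-(6*(-x))) + 5 = -13] peel the +5: subtract 5 from each side ⇒ sub: -(6*(-x)) = -18.
Step 2. [-(6*(-x)) = -18] leading − — multiply by −1 ⇒ neg: 6*(-x) = 18.
Step 3. [6*(-x) = 18] LHS = 6·(…); ÷6 both sides ⇒ div: -x = 3.
Step 4. [-x = 3] flip signs both sides. So neg: x = -3.

Answer: x ∈ {-3}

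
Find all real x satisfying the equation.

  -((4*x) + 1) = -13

Step 1. [-((4*x) + 1) = -13] leading − — multiply by −1. So neg: (4*x) + 1 = 13.
Step 2. [(4*x) + 1 = 13] 1 comes off first (subtract 1). So sub: 4*x = 12.
Step 3. [4*x = 12] 4 out front; divide by 4, so div: x = 3.

Answer: x ∈ {3}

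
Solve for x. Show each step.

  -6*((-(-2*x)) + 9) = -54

Step 1. [-6*((-(-2*x)) + 9) = -54] divide by the outer -6 ⇒ div: (-(-2*x)) + 9 = 9.
Step 2. [(-(-2*x)) + 9 = 9] +9 is outermost — subtract 9 both sides. So sub: -(-2*x) = 0.
Step 3. [-(-2*x) = 0] flip signs both sides ⇒ neg: -2*x = 0.
Step 4. [-2*x = 0] -2 out front; divide by -2. So div: x = 0.

Answer: x ∈ {0}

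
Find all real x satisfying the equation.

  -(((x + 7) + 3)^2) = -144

Step 1. [-(((x + 7) + 3)^2) = -144] flip signs both sides, so neg: ((x + 7) + 3)^2 = 144.
Step 2. [((x + 7) + 3)^2 = 144] LHS squared, RHS 144 ≥ 0: apply √ (±), so sqrt: (x + 7) + 3 = 12 or -12.
Step 3. [(x + 7) + 3 = 12 or -12] 3 comes off first (subtract 3). So sub: x + 7 = 9 or -15.
Step 4. [x + 7 = 9 or -15] 7 comes off first (subtract 7). So sub: x = 2 or -22.

Answer: x ∈ {-22, 2}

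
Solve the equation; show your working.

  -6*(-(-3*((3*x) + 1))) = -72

Step 1. [-6*(-(-3*((3*x) + 1))) = -72] -6·(inner) — divide through by -6. So div: -(-3*((3*x) + 1)) = 12.
Step 2. [-(-3*((3*x) + 1)) = 12] leading − — multiply by −1 ⇒ neg: -3*((3*x) + 1) = -12.
Step 3. [-3*((3*x) + 1) = -12] divide by the outer -3, so div: (3*x) + 1 = 4.
Step 4. [(3*x) + 1 = 4] the outer +1 inverts by subtracting 1. So sub: 3*x = 3.
Step 5. [3*x = 3] leading coefficient 3: divide by 3. So div: x = 1.

Answer: x ∈ {1}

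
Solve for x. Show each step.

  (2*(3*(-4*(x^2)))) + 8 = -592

Step 1. [(2*(3*(-4*(x^2)))) + 8 = -592] 2 divides every term; factor it out ⇒ factor: (3*(-4*(x^2))) + 4 = -296.
Step 2. [(3*(-4*(x^2))) + 4 = -296] the outer +4 inverts by subtracting 4 ⇒ sub: 3*(-4*(x^2)) = -300.
Step 3. [3*(-4*(x^2)) = -300] 3 out front; divide by 3, so div: -4*(x^2) = -100.
Step 4. [-4*(x^2) = -100] leading coefficient -4: divide by -4 ⇒ div: x^2 = 25.
Step 5. [x^2 = 25] √ both sides: 25 ≥ 0 gives two branches, so sqrt: x = 5 or -5.

Answer: x ∈ {-5, 5}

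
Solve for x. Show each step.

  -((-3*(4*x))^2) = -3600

Step 1. [-((-3*(4*x))^2) = -3600] flip signs both sides ⇒ neg: (-3*(4*x))^2 = 3600.
Step 2. [(-3*(4*x))^2 = 3600] √ both sides: 3600 ≥ 0 gives two branches ⇒ sqrt: -3*(4*x) = 60 or -60.
Step 3. [-3*(4*x) = 60 or -60] LHS = -3·(…); ÷-3 both sides. So div: 4*x = -20 or 20.
Step 4. [4*x = -20 or 20] divide by the outer 4, so div: x = -5 or 5.

Answer: x ∈ {-5, 5}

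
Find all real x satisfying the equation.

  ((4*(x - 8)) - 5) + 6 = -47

Step 1. [((4*(x - 8)) - 5) + 6 = -47] 6 comes off first (subtract 6), so sub: (4*(x - 8)) - 5 = -53.
Step 2. [(4*(x - 8)) - 5 = -53] 5 comes off first (add 5) ⇒ sub: 4*(x - 8) = -48.
Step 3. [4*(x - 8) = -48] 4·(inner) — divide through by 4, so div: x - 8 = -12.
Step 4. [x - 8 = -12] -8 is outermost — add 8 both sides, so sub: x = -4.

Answer: x ∈ {-4}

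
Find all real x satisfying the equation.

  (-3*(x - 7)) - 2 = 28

Step 1. [(-3*(x - 7)) - 2 = 28] peel the -2: add 2 from each side ⇒ sub: -3*(x - 7) = 30.
Step 2. [-3*(x - 7) = 30] LHS = -3·(…); ÷-3 both sides, so div: x - 7 = -10.
Step 3. [x - 7 = -10] peel the -7: add 7 from each side ⇒ sub: x = -3.

Answer: x ∈ {-3}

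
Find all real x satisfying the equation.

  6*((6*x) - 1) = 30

Step 1. [6*((6*x) - 1) = 30] 6·(inner) — divide through by 6 ⇒ div: (6*x) - 1 = 5.
Step 2. [(6*x) - 1 = 5] the outer -1 inverts by adding 1 ⇒ sub: 6*x = 6.
Step 3. [6*x = 6] leading coefficient 6: divide by 6 ⇒ div: x = 1.

Answer: x ∈ {1}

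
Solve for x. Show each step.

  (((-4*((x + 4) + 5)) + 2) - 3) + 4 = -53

Step 1. [(((-4*((x + 4) + 5)) + 2) - 3) + 4 = -53] subtract 4: x sits inside (… + 4), so sub: ((-4*((x + 4) + 5)) + 2) - 3 = -57.
Step 2. [((-4*((x + 4) + 5)) + 2) - 3 = -57] add 3: x sits inside (… - 3) ⇒ sub: (-4*((x + 4) + 5)) + 2 = -54.
Step 3. [(-4*((x + 4) + 5)) + 2 = -54] peel the +2: subtract 2 from each side ⇒ sub: -4*((x + 4) + 5) = -56.
Step 4. [-4*((x + 4) + 5) = -56] -4·(inner) — divide through by -4. So div: (x + 4) + 5 = 14.
Step 5. [(x + 4) + 5 = 14] +5 is outermost — subtract 5 both sides. So sub: x + 4 = 9.
Step 6. [x + 4 = 9] the outer +4 inverts by subtracting 4 ⇒ sub: x = 5.

Answer: x ∈ {5}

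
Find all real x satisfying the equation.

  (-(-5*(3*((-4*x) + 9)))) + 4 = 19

Step 1. [(-(-5*(3*((-4*x) + 9)))) + 4 = 19] +4 is outermost — subtract 4 both sides ⇒ sub: -(-5*(3*((-4*x) + 9))) = 15.
Step 2. [-(-5*(3*((-4*x) + 9))) = 15] leading − — multiply by −1. So neg: -5*(3*((-4*x) + 9)) = -15.
Step 3. [-5*(3*((-4*x) + 9)) = -15] LHS = -5·(…); ÷-5 both sides. So div: 3*((-4*x) + 9) = 3.
Step 4. [3*((-4*x) + 9) = 3] divide by the outer 3 ⇒ div: (-4*x) + 9 = 1.
Step 5. [(-4*x) + 9 = 1] the outer +9 inverts by subtracting 9. So sub: -4*x = -8.
Step 6. [-4*x = -8] leading coefficient -4: divide by -4 ⇒ div: x = 2.

Answer: x ∈ {2}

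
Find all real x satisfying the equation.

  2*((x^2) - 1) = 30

Step 1. [2*((x^2) - 1) = 30] leading coefficient 2: divide by 2 ⇒ div: (x^2) - 1 = 15.
Step 2. [(x^2) - 1 = 15] 1 comes off first (add 1) ⇒ sub: x^2 = 16.
Step 3. [x^2 = 16] √ both sides: 16 ≥ 0 gives two branches ⇒ sqrt: x = 4 or -4.

Answer: x ∈ {-4, 4}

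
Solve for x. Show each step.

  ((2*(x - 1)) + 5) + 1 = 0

Step 1. [((2*(x - 1)) + 5) + 1 = 0] the outer +1 inverts by subtracting 1. So sub: (2*(x - 1)) + 5 = -1.
Step 2. [(2*(x - 1)) + 5 = -1] the outer +5 inverts by subtracting 5. So sub: 2*(x - 1) = -6.
Step 3. [2*(x - 1) = -6] 2·(inner) — divide through by 2 ⇒ div: x - 1 = -3.
Step 4. [x - 1 = -3] -1 is outermost — add 1 both sides, so sub: x = -2.

Answer: x ∈ {-2}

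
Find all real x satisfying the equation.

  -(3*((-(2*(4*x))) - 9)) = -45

Step 1. [-(3*((-(2*(4*x))) - 9)) = -45] leading − — multiply by −1. So neg: 3*((-(2*(4*x))) - 9) = 45.
Step 2. [3*((-(2*(4*x))) - 9) = 45] LHS = 3·(…); ÷3 both sides ⇒ div: (-(2*(4*x))) - 9 = 15.
Step 3. [(-(2*(4*x))) - 9 = 15] the outer -9 inverts by adding 9, so sub: -(2*(4*x)) = 24.
Step 4. [-(2*(4*x)) = 24] flip signs both sides, so neg: 2*(4*x) = -24.
Step 5. [2*(4*x) = -24] 2 out front; divide by 2. So div: 4*x = -12.
Step 6. [4*x = -12] leading coefficient 4: divide by 4. So div: x = -3.

Answer: x ∈ {-3}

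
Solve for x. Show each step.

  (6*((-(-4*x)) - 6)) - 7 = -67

Step 1. [(6*((-(-4*x)) - 6)) - 7 = -67] add 7: x sits inside (… - 7). So sub: 6*((-(-4*x)) - 6) = -60.
Step 2. [6*((-(-4*x)) - 6) = -60] 6 out front; divide by 6, so div: (-(-4*x)) - 6 = -10.
Step 3. [(-(-4*x)) - 6 = -10] peel the -6: add 6 from each side. So sub: -(-4*x) = -4.
Step 4. [-(-4*x) = -4] flip signs both sides ⇒ neg: -4*x = 4.
Step 5. [-4*x = 4] divide by the outer -4 ⇒ div: x = -1.

Answer: x ∈ {-1}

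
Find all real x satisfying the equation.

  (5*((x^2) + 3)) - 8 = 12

Step 1. [(5*((x^2) + 3)) - 8 = 12] -8 is outermost — add 8 both sides. So sub: 5*((x^2) + 3) = 20.
Step 2. [5*((x^2) + 3) = 20] leading coefficient 5: divide by 5. So div: (x^2) + 3 = 4.
Step 3. [(x^2) + 3 = 4] the outer +3 inverts by subtracting 3 ⇒ sub: x^2 = 1.
Step 4. [x^2 = 1] √ both sides: 1 ≥ 0 gives two branches. So sqrt: x = 1 or -1.

Answer: x ∈ {-1, 1}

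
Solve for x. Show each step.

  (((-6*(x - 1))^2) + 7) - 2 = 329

Step 1. [(((-6*(x - 1))^2) + 7) - 2 = 329] -2 is outermost — add 2 both sides. So sub: ((-6*(x - 1))^2) + 7 = 331.
Step 2. [((-6*(x - 1))^2) + 7 = 331] peel the +7: subtract 7 from each side. So sub: (-6*(x - 1))^2 = 324.
Step 3. [(-6*(x - 1))^2 = 324] LHS squared, RHS 324 ≥ 0: apply √ (±) ⇒ sqrt: -6*(x - 1) = 18 or -18.
Step 4. [-6*(x - 1) = 18 or -18] -6·(inner) — divide through by -6 ⇒ div: x - 1 = -3 or 3.
Step 5. [x - 1 = -3 or 3] add 1: x sits inside (… - 1). So sub: x = -2 or 4.

Answer: x ∈ {-2, 4}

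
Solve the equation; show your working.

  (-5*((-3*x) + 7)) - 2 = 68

Step 1. [(-5*((-3*x) + 7)) - 2 = 68] peel the -2: add 2 from each side. So sub: -5*((-3*x) + 7) = 70.
Step 2. [-5*((-3*x) + 7) = 70] -5·(inner) — divide through by -5. So div: (-3*x) + 7 = -14.
Step 3. [(-3*x) + 7 = -14] peel the +7: subtract 7 from each side, so sub: -3*x = -21.
Step 4. [-3*x = -21] LHS = -3·(…); ÷-3 both sides, so div: x = 7.

Answer: x ∈ {7}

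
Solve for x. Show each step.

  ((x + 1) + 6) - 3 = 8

Step 1. [((x + 1) + 6) - 3 = 8] -3 is outermost — add 3 both sides ⇒ sub: (x + 1) + 6 = 11.
Step 2. [(x + 1) + 6 = 11] the outer +6 inverts by subtracting 6, so sub: x + 1 = 5.
Step 3. [x + 1 = 5] +1 is outermost — subtract 1 both sides ⇒ sub: x = 4.

Answer: x ∈ {4}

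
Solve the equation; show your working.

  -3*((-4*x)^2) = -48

Step 1. [-3*((-4*x)^2) = -48] LHS = -3·(…); ÷-3 both sides. So div: (-4*x)^2 = 16.
Step 2. [(-4*x)^2 = 16] √ both sides: 16 ≥ 0 gives two branches ⇒ sqrt: -4*x = 4 or -4.
Step 3. [-4*x = 4 or -4] leading coefficient -4: divide by -4, so div: x = -1 or 1.

Answer: x ∈ {-1, 1}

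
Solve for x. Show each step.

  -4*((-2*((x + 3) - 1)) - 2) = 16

Step 1. [-4*((-2*((x + 3) - 1)) - 2) = 16] LHS = -4·(…); ÷-4 both sides. So div: (-2*((x + 3) - 1)) - 2 = -4.
Step 2. [(-2*((x + 3) - 1)) - 2 = -4] -2 divides every term; factor it out, so factor: ((x + 3) - 1) + 1 = 2.
Step 3. [((x + 3) - 1) + 1 = 2] +1 is outermost — subtract 1 both sides ⇒ sub: (x + 3) - 1 = 1.
Step 4. [(x + 3) - 1 = 1] peel the -1: add 1 from each side. So sub: x + 3 = 2.
Step 5. [x + 3 = 2] 3 comes off first (subtract 3) ⇒ sub: x = -1.

Answer: x ∈ {-1}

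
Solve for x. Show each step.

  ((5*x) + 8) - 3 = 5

Step 1. [((5*x) + 8) - 3 = 5] add 3: x sits inside (… - 3) ⇒ sub: (5*x) + 8 = 8.
Step 2. [(5*x) + 8 = 8] the outer +8 inverts by subtracting 8 ⇒ sub: 5*x = 0.
Step 3. [5*x = 0] 5·(inner) — divide through by 5 ⇒ div: x = 0.

Answer: x ∈ {0}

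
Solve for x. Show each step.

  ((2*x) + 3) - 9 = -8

Step 1. [((2*x) + 3) - 9 = -8] add 9: x sits inside (… - 9), so sub: (2*x) + 3 = 1.
Step 2. [(2*x) + 3 = 1] subtract 3: x sits inside (… + 3), so sub: 2*x = -2.
Step 3. [2*x = -2] LHS = 2·(…); ÷2 both sides ⇒ div: x = -1.

Answer: x ∈ {-1}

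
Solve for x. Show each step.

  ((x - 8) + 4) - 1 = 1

Step 1. [((x - 8) + 4) - 1 = 1] add 1: x sits inside (… - 1), so sub: (x - 8) + 4 = 2.
Step 2. [(x - 8) + 4 = 2] subtract 4: x sits inside (… + 4). So sub: x - 8 = -2.
Step 3. [x - 8 = -2] -8 is outermost — add 8 both sides, so sub: x = 6.

Answer: x ∈ {6}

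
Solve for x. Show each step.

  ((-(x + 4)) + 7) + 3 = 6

Step 1. [((-(x + 4)) + 7) + 3 = 6] the outer +3 inverts by subtracting 3 ⇒ sub: (-(x + 4)) + 7 = 3.
Step 2. [(-(x + 4)) + 7 = 3] +7 is outermost — subtract 7 both sides, so sub: -(x + 4) = -4.
Step 3. [-(x + 4) = -4] flip signs both sides ⇒ neg: x + 4 = 4.
Step 4. [x + 4 = 4] 4 comes off first (subtract 4), so sub: x = 0.

Answer: x ∈ {0}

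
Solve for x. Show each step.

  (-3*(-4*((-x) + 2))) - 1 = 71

Step 1. [(-3*(-4*((-x) + 2))) - 1 = 71] the outer -1 inverts by adding 1. So sub: -3*(-4*((-x) + 2)) = 72.
Step 2. [-3*(-4*((-x) + 2)) = 72] leading coefficient -3: divide by -3, so div: -4*((-x) + 2) = -24.
Step 3. [-4*((-x) + 2) = -24] -4 out front; divide by -4, so div: (-x) + 2 = 6.
Step 4. [(-x) + 2 = 6] peel the +2: subtract 2 from each side, so sub: -x = 4.
Step 5. [-x = 4] leading − — multiply by −1, so neg: x = -4.

Answer: x ∈ {-4}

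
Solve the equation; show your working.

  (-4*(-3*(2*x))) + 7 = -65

Step 1. [(-4*(-3*(2*x))) + 7 = -65] +7 is outermost — subtract 7 both sides. So sub: -4*(-3*(2*x)) = -72.
Step 2. [-4*(-3*(2*x)) = -72] -4·(inner) — divide through by -4 ⇒ div: -3*(2*x) = 18.
Step 3. [-3*(2*x) = 18] -3·(inner) — divide through by -3, so div: 2*x = -6.
Step 4. [2*x = -6] LHS = 2·(…); ÷2 both sides. So div: x = -3.

Answer: x ∈ {-3}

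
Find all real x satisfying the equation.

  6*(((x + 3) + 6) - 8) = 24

Step 1. [6*(((x + 3) + 6) - 8) = 24] 6·(inner) — divide through by 6. So div: ((x + 3) + 6) - 8 = 4.
Step 2. [((x + 3) + 6) - 8 = 4] the outer -8 inverts by adding 8, so sub: (x + 3) + 6 = 12.
Step 3. [(x + 3) + 6 = 12] peel the +6: subtract 6 from each side ⇒ sub: x + 3 = 6.
Step 4. [x + 3 = 6] +3 is outermost — subtract 3 both sides ⇒ sub: x = 3.

Answer: x ∈ {3}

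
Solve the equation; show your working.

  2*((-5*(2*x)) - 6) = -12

Step 1. [2*((-5*(2*x)) - 6) = -12] LHS = 2·(…); ÷2 both sides. So div: (-5*(2*x)) - 6 = -6.
Step 2. [(-5*(2*x)) - 6 = -6] 6 comes off first (add 6) ⇒ sub: -5*(2*x) = 0.
Step 3. [-5*(2*x) = 0] leading coefficient -5: divide by -5. So div: 2*x = 0.
Step 4. [2*x = 0] LHS = 2·(…); ÷2 both sides ⇒ div: x = 0.

Answer: x ∈ {0}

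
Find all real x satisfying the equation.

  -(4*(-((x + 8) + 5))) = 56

Step 1. [-(4*(-((x + 8) + 5))) = 56] leading − — multiply by −1, so neg: 4*(-((x + 8) + 5)) = -56.
Step 2. [4*(-((x + 8) + 5)) = -56] 4 out front; divide by 4 ⇒ div: -((x + 8) + 5) = -14.
Step 3. [-((x + 8) + 5) = -14] flip signs both sides. So neg: (x + 8) + 5 = 14.
Step 4. [(x + 8) + 5 = 14] 5 comes off first (subtract 5), so sub: x + 8 = 9.
Step 5. [x + 8 = 9] peel the +8: subtract 8 from each side. So sub: x = 1.

Answer: x ∈ {1}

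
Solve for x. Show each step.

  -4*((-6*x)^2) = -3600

Step 1. [-4*((-6*x)^2) = -3600] leading coefficient -4: divide by -4 ⇒ div: (-6*x)^2 = 900.
Step 2. [(-6*x)^2 = 900] LHS squared, RHS 900 ≥ 0: apply √ (±). So sqrt: -6*x = 30 or -30.
Step 3. [-6*x = 30 or -30] divide by the outer -6 ⇒ div: x = -5 or 5.

Answer: x ∈ {-5, 5}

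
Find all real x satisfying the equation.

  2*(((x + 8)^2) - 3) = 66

Step 1. [2*(((x + 8)^2) - 3) = 66] divide by the outer 2, so div: ((x + 8)^2) - 3 = 33.
Step 2. [((x + 8)^2) - 3 = 33] the outer -3 inverts by adding 3, so sub: (x + 8)^2 = 36.
Step 3. [(x + 8)^2 = 36] LHS squared, RHS 36 ≥ 0: apply √ (±). So sqrt: x + 8 = 6 or -6.
Step 4. [x + 8 = 6 or -6] 8 comes off first (subtract 8), so sub: x = -2 or -14.

Answer: x ∈ {-14, -2}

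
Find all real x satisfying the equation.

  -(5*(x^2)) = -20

Step 1. [-(5*(x^2)) = -20] LHS negated; negate both sides ⇒ neg: 5*(x^2) = 20.
Step 2. [5*(x^2) = 20] 5·(inner) — divide through by 5, so div: x^2 = 4.
Step 3. [x^2 = 4] √ both sides: 4 ≥ 0 gives two branches, so sqrt: x = 2 or -2.

Answer: x ∈ {-2, 2}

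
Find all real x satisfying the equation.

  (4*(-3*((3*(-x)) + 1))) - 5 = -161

Step 1. [(4*(-3*((3*(-x)) + 1))) - 5 = -161] 5 comes off first (add 5) ⇒ sub: 4*(-3*((3*(-x)) + 1)) = -156.
Step 2. [4*(-3*((3*(-x)) + 1)) = -156] divide by the outer 4, so div: -3*((3*(-x)) + 1) = -39.
Step 3. [-3*((3*(-x)) + 1) = -39] -3·(inner) — divide through by -3 ⇒ div: (3*(-x)) + 1 = 13.
Step 4. [(3*(-x)) + 1 = 13] the outer +1 inverts by subtracting 1 ⇒ sub: 3*(-x) = 12.
Step 5. [3*(-x) = 12] leading coefficient 3: divide by 3 ⇒ div: -x = 4.
Step 6. [-x = 4] leading − — multiply by −1 ⇒ neg: x = -4.

Answer: x ∈ {-4}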